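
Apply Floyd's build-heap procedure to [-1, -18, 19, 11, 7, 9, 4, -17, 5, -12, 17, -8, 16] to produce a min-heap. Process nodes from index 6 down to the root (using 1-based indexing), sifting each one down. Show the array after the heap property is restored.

[-18, -17, -8, -1, -12, 9, 4, 11, 5, 7, 17, 19, 16]

sift down from index 6:
  9 vs smaller child -8 at index 12, swap → [-1, -18, 19, 11, 7, -8, 4, -17, 5, -12, 17, 9, 16]
sift down from index 5:
  7 vs smaller child -12 at index 10, swap → [-1, -18, 19, 11, -12, -8, 4, -17, 5, 7, 17, 9, 16]
sift down from index 4:
  11 vs smaller child -17 at index 8, swap → [-1, -18, 19, -17, -12, -8, 4, 11, 5, 7, 17, 9, 16]
sift down from index 3:
  19 vs smaller child -8 at index 6, swap → [-1, -18, -8, -17, -12, 19, 4, 11, 5, 7, 17, 9, 16]
  19 vs smaller child 9 at index 12, swap → [-1, -18, -8, -17, -12, 9, 4, 11, 5, 7, 17, 19, 16]
sift down from index 2: already satisfies heap property
sift down from index 1:
  -1 vs smaller child -18 at index 2, swap → [-18, -1, -8, -17, -12, 9, 4, 11, 5, 7, 17, 19, 16]
  -1 vs smaller child -17 at index 4, swap → [-18, -17, -8, -1, -12, 9, 4, 11, 5, 7, 17, 19, 16]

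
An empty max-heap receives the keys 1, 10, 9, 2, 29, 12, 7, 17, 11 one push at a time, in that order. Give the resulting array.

[29, 17, 12, 11, 2, 9, 7, 1, 10]

Insert 1:
  append 1 at index 0 → [1] (no swap needed)
Insert 10:
  append 10 at index 1 → [1, 10]
  10 > parent 1 at index 0, swap → [10, 1]
Insert 9:
  append 9 at index 2 → [10, 1, 9] (no swap needed)
Insert 2:
  append 2 at index 3 → [10, 1, 9, 2]
  2 > parent 1 at index 1, swap → [10, 2, 9, 1]
Insert 29:
  append 29 at index 4 → [10, 2, 9, 1, 29]
  29 > parent 2 at index 1, swap → [10, 29, 9, 1, 2]
  29 > parent 10 at index 0, swap → [29, 10, 9, 1, 2]
Insert 12:
  append 12 at index 5 → [29, 10, 9, 1, 2, 12]
  12 > parent 9 at index 2, swap → [29, 10, 12, 1, 2, 9]
Insert 7:
  append 7 at index 6 → [29, 10, 12, 1, 2, 9, 7] (no swap needed)
Insert 17:
  append 17 at index 7 → [29, 10, 12, 1, 2, 9, 7, 17]
  17 > parent 1 at index 3, swap → [29, 10, 12, 17, 2, 9, 7, 1]
  17 > parent 10 at index 1, swap → [29, 17, 12, 10, 2, 9, 7, 1]
Insert 11:
  append 11 at index 8 → [29, 17, 12, 10, 2, 9, 7, 1, 11]
  11 > parent 10 at index 3, swap → [29, 17, 12, 11, 2, 9, 7, 1, 10]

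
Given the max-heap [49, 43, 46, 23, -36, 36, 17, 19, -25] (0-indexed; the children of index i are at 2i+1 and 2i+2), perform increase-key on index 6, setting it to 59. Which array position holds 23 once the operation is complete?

3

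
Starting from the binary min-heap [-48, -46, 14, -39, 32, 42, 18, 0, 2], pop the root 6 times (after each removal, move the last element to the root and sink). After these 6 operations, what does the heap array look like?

extract-min #1 returns -48:
  remove root -48; move last element 2 to root → [2, -46, 14, -39, 32, 42, 18, 0]
  2 vs smaller child -46 at index 1, swap → [-46, 2, 14, -39, 32, 42, 18, 0]
  2 vs smaller child -39 at index 3, swap → [-46, -39, 14, 2, 32, 42, 18, 0]
  2 vs only child 0 at index 7, swap → [-46, -39, 14, 0, 32, 42, 18, 2]
extract-min #2 returns -46:
  remove root -46; move last element 2 to root → [2, -39, 14, 0, 32, 42, 18]
  2 vs smaller child -39 at index 1, swap → [-39, 2, 14, 0, 32, 42, 18]
  2 vs smaller child 0 at index 3, swap → [-39, 0, 14, 2, 32, 42, 18]
extract-min #3 returns -39:
  remove root -39; move last element 18 to root → [18, 0, 14, 2, 32, 42]
  18 vs smaller child 0 at index 1, swap → [0, 18, 14, 2, 32, 42]
  18 vs smaller child 2 at index 3, swap → [0, 2, 14, 18, 32, 42]
extract-min #4 returns 0:
  remove root 0; move last element 42 to root → [42, 2, 14, 18, 32]
  42 vs smaller child 2 at index 1, swap → [2, 42, 14, 18, 32]
  42 vs smaller child 18 at index 3, swap → [2, 18, 14, 42, 32]
extract-min #5 returns 2:
  remove root 2; move last element 32 to root → [32, 18, 14, 42]
  32 vs smaller child 14 at index 2, swap → [14, 18, 32, 42]
extract-min #6 returns 14:
  remove root 14; move last element 42 to root → [42, 18, 32]
  42 vs smaller child 18 at index 1, swap → [18, 42, 32]

[18, 42, 32]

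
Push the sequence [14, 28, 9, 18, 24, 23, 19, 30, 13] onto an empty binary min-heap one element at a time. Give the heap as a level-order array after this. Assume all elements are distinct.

[9, 13, 14, 18, 24, 23, 19, 30, 28]

Insert 14:
  append 14 at index 0 → [14] (no swap needed)
Insert 28:
  append 28 at index 1 → [14, 28] (no swap needed)
Insert 9:
  append 9 at index 2 → [14, 28, 9]
  9 < parent 14 at index 0, swap → [9, 28, 14]
Insert 18:
  append 18 at index 3 → [9, 28, 14, 18]
  18 < parent 28 at index 1, swap → [9, 18, 14, 28]
Insert 24:
  append 24 at index 4 → [9, 18, 14, 28, 24] (no swap needed)
Insert 23:
  append 23 at index 5 → [9, 18, 14, 28, 24, 23] (no swap needed)
Insert 19:
  append 19 at index 6 → [9, 18, 14, 28, 24, 23, 19] (no swap needed)
Insert 30:
  append 30 at index 7 → [9, 18, 14, 28, 24, 23, 19, 30] (no swap needed)
Insert 13:
  append 13 at index 8 → [9, 18, 14, 28, 24, 23, 19, 30, 13]
  13 < parent 28 at index 3, swap → [9, 18, 14, 13, 24, 23, 19, 30, 28]
  13 < parent 18 at index 1, swap → [9, 13, 14, 18, 24, 23, 19, 30, 28]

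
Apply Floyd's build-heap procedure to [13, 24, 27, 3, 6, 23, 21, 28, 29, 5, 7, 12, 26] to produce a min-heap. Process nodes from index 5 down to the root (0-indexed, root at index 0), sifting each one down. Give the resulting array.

[3, 5, 12, 24, 6, 23, 21, 28, 29, 13, 7, 27, 26]

sift down from index 5:
  23 vs smaller child 12 at index 11, swap → [13, 24, 27, 3, 6, 12, 21, 28, 29, 5, 7, 23, 26]
sift down from index 4:
  6 vs smaller child 5 at index 9, swap → [13, 24, 27, 3, 5, 12, 21, 28, 29, 6, 7, 23, 26]
sift down from index 3: already satisfies heap property
sift down from index 2:
  27 vs smaller child 12 at index 5, swap → [13, 24, 12, 3, 5, 27, 21, 28, 29, 6, 7, 23, 26]
  27 vs smaller child 23 at index 11, swap → [13, 24, 12, 3, 5, 23, 21, 28, 29, 6, 7, 27, 26]
sift down from index 1:
  24 vs smaller child 3 at index 3, swap → [13, 3, 12, 24, 5, 23, 21, 28, 29, 6, 7, 27, 26]
sift down from index 0:
  13 vs smaller child 3 at index 1, swap → [3, 13, 12, 24, 5, 23, 21, 28, 29, 6, 7, 27, 26]
  13 vs smaller child 5 at index 4, swap → [3, 5, 12, 24, 13, 23, 21, 28, 29, 6, 7, 27, 26]
  13 vs smaller child 6 at index 9, swap → [3, 5, 12, 24, 6, 23, 21, 28, 29, 13, 7, 27, 26]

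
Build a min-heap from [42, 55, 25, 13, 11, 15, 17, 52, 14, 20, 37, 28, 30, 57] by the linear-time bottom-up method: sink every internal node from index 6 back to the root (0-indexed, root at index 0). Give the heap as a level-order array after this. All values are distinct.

[11, 13, 15, 14, 20, 25, 17, 52, 42, 55, 37, 28, 30, 57]

sift down from index 6: already satisfies heap property
sift down from index 5: already satisfies heap property
sift down from index 4: already satisfies heap property
sift down from index 3: already satisfies heap property
sift down from index 2:
  25 vs smaller child 15 at index 5, swap → [42, 55, 15, 13, 11, 25, 17, 52, 14, 20, 37, 28, 30, 57]
sift down from index 1:
  55 vs smaller child 11 at index 4, swap → [42, 11, 15, 13, 55, 25, 17, 52, 14, 20, 37, 28, 30, 57]
  55 vs smaller child 20 at index 9, swap → [42, 11, 15, 13, 20, 25, 17, 52, 14, 55, 37, 28, 30, 57]
sift down from index 0:
  42 vs smaller child 11 at index 1, swap → [11, 42, 15, 13, 20, 25, 17, 52, 14, 55, 37, 28, 30, 57]
  42 vs smaller child 13 at index 3, swap → [11, 13, 15, 42, 20, 25, 17, 52, 14, 55, 37, 28, 30, 57]
  42 vs smaller child 14 at index 8, swap → [11, 13, 15, 14, 20, 25, 17, 52, 42, 55, 37, 28, 30, 57]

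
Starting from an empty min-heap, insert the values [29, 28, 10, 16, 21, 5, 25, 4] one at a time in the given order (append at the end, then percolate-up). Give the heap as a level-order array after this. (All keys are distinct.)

[4, 5, 10, 16, 21, 28, 25, 29]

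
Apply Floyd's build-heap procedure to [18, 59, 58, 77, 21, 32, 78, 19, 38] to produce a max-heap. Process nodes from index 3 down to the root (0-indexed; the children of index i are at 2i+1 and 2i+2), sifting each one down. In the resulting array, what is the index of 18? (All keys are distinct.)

6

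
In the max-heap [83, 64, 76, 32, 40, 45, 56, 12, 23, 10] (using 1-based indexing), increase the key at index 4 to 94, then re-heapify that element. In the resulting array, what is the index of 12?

8

set index 4 from 32 to 94 → [83, 64, 76, 94, 40, 45, 56, 12, 23, 10]
94 > parent 64 at index 2, swap → [83, 94, 76, 64, 40, 45, 56, 12, 23, 10]
94 > parent 83 at index 1, swap → [94, 83, 76, 64, 40, 45, 56, 12, 23, 10]
resulting array: [94, 83, 76, 64, 40, 45, 56, 12, 23, 10]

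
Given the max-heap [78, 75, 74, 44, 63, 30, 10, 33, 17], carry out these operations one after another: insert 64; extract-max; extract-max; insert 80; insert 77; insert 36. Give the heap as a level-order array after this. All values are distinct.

insert 64:
  append 64 at index 9 → [78, 75, 74, 44, 63, 30, 10, 33, 17, 64]
  64 > parent 63 at index 4, swap → [78, 75, 74, 44, 64, 30, 10, 33, 17, 63]
extract-max → returns 78:
  remove root 78; move last element 63 to root → [63, 75, 74, 44, 64, 30, 10, 33, 17]
  63 vs larger child 75 at index 1, swap → [75, 63, 74, 44, 64, 30, 10, 33, 17]
  63 vs larger child 64 at index 4, swap → [75, 64, 74, 44, 63, 30, 10, 33, 17]
extract-max → returns 75:
  remove root 75; move last element 17 to root → [17, 64, 74, 44, 63, 30, 10, 33]
  17 vs larger child 74 at index 2, swap → [74, 64, 17, 44, 63, 30, 10, 33]
  17 vs larger child 30 at index 5, swap → [74, 64, 30, 44, 63, 17, 10, 33]
insert 80:
  append 80 at index 8 → [74, 64, 30, 44, 63, 17, 10, 33, 80]
  80 > parent 44 at index 3, swap → [74, 64, 30, 80, 63, 17, 10, 33, 44]
  80 > parent 64 at index 1, swap → [74, 80, 30, 64, 63, 17, 10, 33, 44]
  80 > parent 74 at index 0, swap → [80, 74, 30, 64, 63, 17, 10, 33, 44]
insert 77:
  append 77 at index 9 → [80, 74, 30, 64, 63, 17, 10, 33, 44, 77]
  77 > parent 63 at index 4, swap → [80, 74, 30, 64, 77, 17, 10, 33, 44, 63]
  77 > parent 74 at index 1, swap → [80, 77, 30, 64, 74, 17, 10, 33, 44, 63]
insert 36:
  append 36 at index 10 → [80, 77, 30, 64, 74, 17, 10, 33, 44, 63, 36] (no swap needed)

[80, 77, 30, 64, 74, 17, 10, 33, 44, 63, 36]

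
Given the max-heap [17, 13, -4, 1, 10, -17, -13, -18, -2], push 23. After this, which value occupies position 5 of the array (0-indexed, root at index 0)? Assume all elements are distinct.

-17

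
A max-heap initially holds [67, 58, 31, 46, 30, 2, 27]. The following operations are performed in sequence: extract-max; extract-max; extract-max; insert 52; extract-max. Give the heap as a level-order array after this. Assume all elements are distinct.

[31, 30, 2, 27]

extract-max → returns 67:
  remove root 67; move last element 27 to root → [27, 58, 31, 46, 30, 2]
  27 vs larger child 58 at index 1, swap → [58, 27, 31, 46, 30, 2]
  27 vs larger child 46 at index 3, swap → [58, 46, 31, 27, 30, 2]
extract-max → returns 58:
  remove root 58; move last element 2 to root → [2, 46, 31, 27, 30]
  2 vs larger child 46 at index 1, swap → [46, 2, 31, 27, 30]
  2 vs larger child 30 at index 4, swap → [46, 30, 31, 27, 2]
extract-max → returns 46:
  remove root 46; move last element 2 to root → [2, 30, 31, 27]
  2 vs larger child 31 at index 2, swap → [31, 30, 2, 27]
insert 52:
  append 52 at index 4 → [31, 30, 2, 27, 52]
  52 > parent 30 at index 1, swap → [31, 52, 2, 27, 30]
  52 > parent 31 at index 0, swap → [52, 31, 2, 27, 30]
extract-max → returns 52:
  remove root 52; move last element 30 to root → [30, 31, 2, 27]
  30 vs larger child 31 at index 1, swap → [31, 30, 2, 27]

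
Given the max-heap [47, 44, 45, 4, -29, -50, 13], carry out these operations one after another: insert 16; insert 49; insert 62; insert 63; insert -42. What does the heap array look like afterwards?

[63, 62, 45, 44, 49, -42, 13, 4, 16, -29, 47, -50]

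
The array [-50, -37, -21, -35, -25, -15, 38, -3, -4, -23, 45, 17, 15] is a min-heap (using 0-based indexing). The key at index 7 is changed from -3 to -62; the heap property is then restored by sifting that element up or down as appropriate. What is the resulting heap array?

set index 7 from -3 to -62 → [-50, -37, -21, -35, -25, -15, 38, -62, -4, -23, 45, 17, 15]
-62 < parent -35 at index 3, swap → [-50, -37, -21, -62, -25, -15, 38, -35, -4, -23, 45, 17, 15]
-62 < parent -37 at index 1, swap → [-50, -62, -21, -37, -25, -15, 38, -35, -4, -23, 45, 17, 15]
-62 < parent -50 at index 0, swap → [-62, -50, -21, -37, -25, -15, 38, -35, -4, -23, 45, 17, 15]

[-62, -50, -21, -37, -25, -15, 38, -35, -4, -23, 45, 17, 15]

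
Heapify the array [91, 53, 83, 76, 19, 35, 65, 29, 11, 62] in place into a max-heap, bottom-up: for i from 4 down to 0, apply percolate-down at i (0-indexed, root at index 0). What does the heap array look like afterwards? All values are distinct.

[91, 76, 83, 53, 62, 35, 65, 29, 11, 19]

sift down from index 4:
  19 vs only child 62 at index 9, swap → [91, 53, 83, 76, 62, 35, 65, 29, 11, 19]
sift down from index 3: already satisfies heap property
sift down from index 2: already satisfies heap property
sift down from index 1:
  53 vs larger child 76 at index 3, swap → [91, 76, 83, 53, 62, 35, 65, 29, 11, 19]
sift down from index 0: already satisfies heap property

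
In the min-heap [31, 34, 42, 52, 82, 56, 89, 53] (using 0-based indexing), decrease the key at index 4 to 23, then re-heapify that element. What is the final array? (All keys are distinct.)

set index 4 from 82 to 23 → [31, 34, 42, 52, 23, 56, 89, 53]
23 < parent 34 at index 1, swap → [31, 23, 42, 52, 34, 56, 89, 53]
23 < parent 31 at index 0, swap → [23, 31, 42, 52, 34, 56, 89, 53]

[23, 31, 42, 52, 34, 56, 89, 53]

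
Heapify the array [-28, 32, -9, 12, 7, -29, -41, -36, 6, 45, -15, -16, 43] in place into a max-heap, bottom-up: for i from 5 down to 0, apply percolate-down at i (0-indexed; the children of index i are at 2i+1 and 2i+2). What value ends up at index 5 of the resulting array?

-9

sift down from index 5:
  -29 vs larger child 43 at index 12, swap → [-28, 32, -9, 12, 7, 43, -41, -36, 6, 45, -15, -16, -29]
sift down from index 4:
  7 vs larger child 45 at index 9, swap → [-28, 32, -9, 12, 45, 43, -41, -36, 6, 7, -15, -16, -29]
sift down from index 3: already satisfies heap property
sift down from index 2:
  -9 vs larger child 43 at index 5, swap → [-28, 32, 43, 12, 45, -9, -41, -36, 6, 7, -15, -16, -29]
sift down from index 1:
  32 vs larger child 45 at index 4, swap → [-28, 45, 43, 12, 32, -9, -41, -36, 6, 7, -15, -16, -29]
sift down from index 0:
  -28 vs larger child 45 at index 1, swap → [45, -28, 43, 12, 32, -9, -41, -36, 6, 7, -15, -16, -29]
  -28 vs larger child 32 at index 4, swap → [45, 32, 43, 12, -28, -9, -41, -36, 6, 7, -15, -16, -29]
  -28 vs larger child 7 at index 9, swap → [45, 32, 43, 12, 7, -9, -41, -36, 6, -28, -15, -16, -29]
resulting array: [45, 32, 43, 12, 7, -9, -41, -36, 6, -28, -15, -16, -29]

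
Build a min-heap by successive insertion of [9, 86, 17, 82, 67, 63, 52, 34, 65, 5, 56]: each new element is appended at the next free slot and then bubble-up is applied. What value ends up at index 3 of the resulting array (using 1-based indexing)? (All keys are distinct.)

17

Insert 9:
  append 9 at index 1 → [9] (no swap needed)
Insert 86:
  append 86 at index 2 → [9, 86] (no swap needed)
Insert 17:
  append 17 at index 3 → [9, 86, 17] (no swap needed)
Insert 82:
  append 82 at index 4 → [9, 86, 17, 82]
  82 < parent 86 at index 2, swap → [9, 82, 17, 86]
Insert 67:
  append 67 at index 5 → [9, 82, 17, 86, 67]
  67 < parent 82 at index 2, swap → [9, 67, 17, 86, 82]
Insert 63:
  append 63 at index 6 → [9, 67, 17, 86, 82, 63] (no swap needed)
Insert 52:
  append 52 at index 7 → [9, 67, 17, 86, 82, 63, 52] (no swap needed)
Insert 34:
  append 34 at index 8 → [9, 67, 17, 86, 82, 63, 52, 34]
  34 < parent 86 at index 4, swap → [9, 67, 17, 34, 82, 63, 52, 86]
  34 < parent 67 at index 2, swap → [9, 34, 17, 67, 82, 63, 52, 86]
Insert 65:
  append 65 at index 9 → [9, 34, 17, 67, 82, 63, 52, 86, 65]
  65 < parent 67 at index 4, swap → [9, 34, 17, 65, 82, 63, 52, 86, 67]
Insert 5:
  append 5 at index 10 → [9, 34, 17, 65, 82, 63, 52, 86, 67, 5]
  5 < parent 82 at index 5, swap → [9, 34, 17, 65, 5, 63, 52, 86, 67, 82]
  5 < parent 34 at index 2, swap → [9, 5, 17, 65, 34, 63, 52, 86, 67, 82]
  5 < parent 9 at index 1, swap → [5, 9, 17, 65, 34, 63, 52, 86, 67, 82]
Insert 56:
  append 56 at index 11 → [5, 9, 17, 65, 34, 63, 52, 86, 67, 82, 56] (no swap needed)
resulting array: [5, 9, 17, 65, 34, 63, 52, 86, 67, 82, 56]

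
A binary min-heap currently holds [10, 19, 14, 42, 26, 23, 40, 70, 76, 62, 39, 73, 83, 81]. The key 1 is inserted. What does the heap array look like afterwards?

append 1 at index 14 → [10, 19, 14, 42, 26, 23, 40, 70, 76, 62, 39, 73, 83, 81, 1]
1 < parent 40 at index 6, swap → [10, 19, 14, 42, 26, 23, 1, 70, 76, 62, 39, 73, 83, 81, 40]
1 < parent 14 at index 2, swap → [10, 19, 1, 42, 26, 23, 14, 70, 76, 62, 39, 73, 83, 81, 40]
1 < parent 10 at index 0, swap → [1, 19, 10, 42, 26, 23, 14, 70, 76, 62, 39, 73, 83, 81, 40]

[1, 19, 10, 42, 26, 23, 14, 70, 76, 62, 39, 73, 83, 81, 40]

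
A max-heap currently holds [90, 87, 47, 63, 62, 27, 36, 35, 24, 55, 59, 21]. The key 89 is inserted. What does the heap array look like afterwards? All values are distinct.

append 89 at index 12 → [90, 87, 47, 63, 62, 27, 36, 35, 24, 55, 59, 21, 89]
89 > parent 27 at index 5, swap → [90, 87, 47, 63, 62, 89, 36, 35, 24, 55, 59, 21, 27]
89 > parent 47 at index 2, swap → [90, 87, 89, 63, 62, 47, 36, 35, 24, 55, 59, 21, 27]

[90, 87, 89, 63, 62, 47, 36, 35, 24, 55, 59, 21, 27]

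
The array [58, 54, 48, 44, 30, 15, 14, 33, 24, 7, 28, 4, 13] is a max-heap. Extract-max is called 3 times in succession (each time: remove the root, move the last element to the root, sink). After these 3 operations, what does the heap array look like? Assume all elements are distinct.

extract-max #1 returns 58:
  remove root 58; move last element 13 to root → [13, 54, 48, 44, 30, 15, 14, 33, 24, 7, 28, 4]
  13 vs larger child 54 at index 1, swap → [54, 13, 48, 44, 30, 15, 14, 33, 24, 7, 28, 4]
  13 vs larger child 44 at index 3, swap → [54, 44, 48, 13, 30, 15, 14, 33, 24, 7, 28, 4]
  13 vs larger child 33 at index 7, swap → [54, 44, 48, 33, 30, 15, 14, 13, 24, 7, 28, 4]
extract-max #2 returns 54:
  remove root 54; move last element 4 to root → [4, 44, 48, 33, 30, 15, 14, 13, 24, 7, 28]
  4 vs larger child 48 at index 2, swap → [48, 44, 4, 33, 30, 15, 14, 13, 24, 7, 28]
  4 vs larger child 15 at index 5, swap → [48, 44, 15, 33, 30, 4, 14, 13, 24, 7, 28]
extract-max #3 returns 48:
  remove root 48; move last element 28 to root → [28, 44, 15, 33, 30, 4, 14, 13, 24, 7]
  28 vs larger child 44 at index 1, swap → [44, 28, 15, 33, 30, 4, 14, 13, 24, 7]
  28 vs larger child 33 at index 3, swap → [44, 33, 15, 28, 30, 4, 14, 13, 24, 7]

[44, 33, 15, 28, 30, 4, 14, 13, 24, 7]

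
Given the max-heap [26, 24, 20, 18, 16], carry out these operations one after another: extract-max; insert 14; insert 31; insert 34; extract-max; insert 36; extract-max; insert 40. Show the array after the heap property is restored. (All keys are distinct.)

extract-max → returns 26:
  remove root 26; move last element 16 to root → [16, 24, 20, 18]
  16 vs larger child 24 at index 1, swap → [24, 16, 20, 18]
  16 vs only child 18 at index 3, swap → [24, 18, 20, 16]
insert 14:
  append 14 at index 4 → [24, 18, 20, 16, 14] (no swap needed)
insert 31:
  append 31 at index 5 → [24, 18, 20, 16, 14, 31]
  31 > parent 20 at index 2, swap → [24, 18, 31, 16, 14, 20]
  31 > parent 24 at index 0, swap → [31, 18, 24, 16, 14, 20]
insert 34:
  append 34 at index 6 → [31, 18, 24, 16, 14, 20, 34]
  34 > parent 24 at index 2, swap → [31, 18, 34, 16, 14, 20, 24]
  34 > parent 31 at index 0, swap → [34, 18, 31, 16, 14, 20, 24]
extract-max → returns 34:
  remove root 34; move last element 24 to root → [24, 18, 31, 16, 14, 20]
  24 vs larger child 31 at index 2, swap → [31, 18, 24, 16, 14, 20]
insert 36:
  append 36 at index 6 → [31, 18, 24, 16, 14, 20, 36]
  36 > parent 24 at index 2, swap → [31, 18, 36, 16, 14, 20, 24]
  36 > parent 31 at index 0, swap → [36, 18, 31, 16, 14, 20, 24]
extract-max → returns 36:
  remove root 36; move last element 24 to root → [24, 18, 31, 16, 14, 20]
  24 vs larger child 31 at index 2, swap → [31, 18, 24, 16, 14, 20]
insert 40:
  append 40 at index 6 → [31, 18, 24, 16, 14, 20, 40]
  40 > parent 24 at index 2, swap → [31, 18, 40, 16, 14, 20, 24]
  40 > parent 31 at index 0, swap → [40, 18, 31, 16, 14, 20, 24]

[40, 18, 31, 16, 14, 20, 24]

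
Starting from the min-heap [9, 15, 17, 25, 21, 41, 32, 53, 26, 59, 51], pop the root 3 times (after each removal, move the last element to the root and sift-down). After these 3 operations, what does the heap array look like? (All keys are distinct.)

extract-min #1 returns 9:
  remove root 9; move last element 51 to root → [51, 15, 17, 25, 21, 41, 32, 53, 26, 59]
  51 vs smaller child 15 at index 1, swap → [15, 51, 17, 25, 21, 41, 32, 53, 26, 59]
  51 vs smaller child 21 at index 4, swap → [15, 21, 17, 25, 51, 41, 32, 53, 26, 59]
extract-min #2 returns 15:
  remove root 15; move last element 59 to root → [59, 21, 17, 25, 51, 41, 32, 53, 26]
  59 vs smaller child 17 at index 2, swap → [17, 21, 59, 25, 51, 41, 32, 53, 26]
  59 vs smaller child 32 at index 6, swap → [17, 21, 32, 25, 51, 41, 59, 53, 26]
extract-min #3 returns 17:
  remove root 17; move last element 26 to root → [26, 21, 32, 25, 51, 41, 59, 53]
  26 vs smaller child 21 at index 1, swap → [21, 26, 32, 25, 51, 41, 59, 53]
  26 vs smaller child 25 at index 3, swap → [21, 25, 32, 26, 51, 41, 59, 53]

[21, 25, 32, 26, 51, 41, 59, 53]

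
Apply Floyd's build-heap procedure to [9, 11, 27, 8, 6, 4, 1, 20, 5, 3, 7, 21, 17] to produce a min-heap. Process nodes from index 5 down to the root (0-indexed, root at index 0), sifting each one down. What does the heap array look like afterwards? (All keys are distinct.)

[1, 3, 4, 5, 6, 9, 27, 20, 8, 11, 7, 21, 17]

sift down from index 5: already satisfies heap property
sift down from index 4:
  6 vs smaller child 3 at index 9, swap → [9, 11, 27, 8, 3, 4, 1, 20, 5, 6, 7, 21, 17]
sift down from index 3:
  8 vs smaller child 5 at index 8, swap → [9, 11, 27, 5, 3, 4, 1, 20, 8, 6, 7, 21, 17]
sift down from index 2:
  27 vs smaller child 1 at index 6, swap → [9, 11, 1, 5, 3, 4, 27, 20, 8, 6, 7, 21, 17]
sift down from index 1:
  11 vs smaller child 3 at index 4, swap → [9, 3, 1, 5, 11, 4, 27, 20, 8, 6, 7, 21, 17]
  11 vs smaller child 6 at index 9, swap → [9, 3, 1, 5, 6, 4, 27, 20, 8, 11, 7, 21, 17]
sift down from index 0:
  9 vs smaller child 1 at index 2, swap → [1, 3, 9, 5, 6, 4, 27, 20, 8, 11, 7, 21, 17]
  9 vs smaller child 4 at index 5, swap → [1, 3, 4, 5, 6, 9, 27, 20, 8, 11, 7, 21, 17]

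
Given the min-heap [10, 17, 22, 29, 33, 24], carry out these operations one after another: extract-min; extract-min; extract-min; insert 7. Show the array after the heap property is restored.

extract-min → returns 10:
  remove root 10; move last element 24 to root → [24, 17, 22, 29, 33]
  24 vs smaller child 17 at index 1, swap → [17, 24, 22, 29, 33]
extract-min → returns 17:
  remove root 17; move last element 33 to root → [33, 24, 22, 29]
  33 vs smaller child 22 at index 2, swap → [22, 24, 33, 29]
extract-min → returns 22:
  remove root 22; move last element 29 to root → [29, 24, 33]
  29 vs smaller child 24 at index 1, swap → [24, 29, 33]
insert 7:
  append 7 at index 3 → [24, 29, 33, 7]
  7 < parent 29 at index 1, swap → [24, 7, 33, 29]
  7 < parent 24 at index 0, swap → [7, 24, 33, 29]

[7, 24, 33, 29]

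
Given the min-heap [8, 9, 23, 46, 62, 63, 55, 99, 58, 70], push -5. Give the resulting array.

append -5 at index 10 → [8, 9, 23, 46, 62, 63, 55, 99, 58, 70, -5]
-5 < parent 62 at index 4, swap → [8, 9, 23, 46, -5, 63, 55, 99, 58, 70, 62]
-5 < parent 9 at index 1, swap → [8, -5, 23, 46, 9, 63, 55, 99, 58, 70, 62]
-5 < parent 8 at index 0, swap → [-5, 8, 23, 46, 9, 63, 55, 99, 58, 70, 62]

[-5, 8, 23, 46, 9, 63, 55, 99, 58, 70, 62]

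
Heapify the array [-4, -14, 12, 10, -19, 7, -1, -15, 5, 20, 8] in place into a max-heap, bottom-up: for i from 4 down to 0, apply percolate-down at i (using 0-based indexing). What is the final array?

[20, 10, 12, 5, 8, 7, -1, -15, -4, -19, -14]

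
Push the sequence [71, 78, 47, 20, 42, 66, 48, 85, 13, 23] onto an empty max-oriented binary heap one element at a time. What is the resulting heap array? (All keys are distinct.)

Insert 71:
  append 71 at index 0 → [71] (no swap needed)
Insert 78:
  append 78 at index 1 → [71, 78]
  78 > parent 71 at index 0, swap → [78, 71]
Insert 47:
  append 47 at index 2 → [78, 71, 47] (no swap needed)
Insert 20:
  append 20 at index 3 → [78, 71, 47, 20] (no swap needed)
Insert 42:
  append 42 at index 4 → [78, 71, 47, 20, 42] (no swap needed)
Insert 66:
  append 66 at index 5 → [78, 71, 47, 20, 42, 66]
  66 > parent 47 at index 2, swap → [78, 71, 66, 20, 42, 47]
Insert 48:
  append 48 at index 6 → [78, 71, 66, 20, 42, 47, 48] (no swap needed)
Insert 85:
  append 85 at index 7 → [78, 71, 66, 20, 42, 47, 48, 85]
  85 > parent 20 at index 3, swap → [78, 71, 66, 85, 42, 47, 48, 20]
  85 > parent 71 at index 1, swap → [78, 85, 66, 71, 42, 47, 48, 20]
  85 > parent 78 at index 0, swap → [85, 78, 66, 71, 42, 47, 48, 20]
Insert 13:
  append 13 at index 8 → [85, 78, 66, 71, 42, 47, 48, 20, 13] (no swap needed)
Insert 23:
  append 23 at index 9 → [85, 78, 66, 71, 42, 47, 48, 20, 13, 23] (no swap needed)

[85, 78, 66, 71, 42, 47, 48, 20, 13, 23]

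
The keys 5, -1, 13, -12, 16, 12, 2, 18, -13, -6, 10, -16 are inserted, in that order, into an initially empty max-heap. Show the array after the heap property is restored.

[18, 16, 12, 13, 10, 5, 2, -12, -13, -6, -1, -16]

Insert 5:
  append 5 at index 0 → [5] (no swap needed)
Insert -1:
  append -1 at index 1 → [5, -1] (no swap needed)
Insert 13:
  append 13 at index 2 → [5, -1, 13]
  13 > parent 5 at index 0, swap → [13, -1, 5]
Insert -12:
  append -12 at index 3 → [13, -1, 5, -12] (no swap needed)
Insert 16:
  append 16 at index 4 → [13, -1, 5, -12, 16]
  16 > parent -1 at index 1, swap → [13, 16, 5, -12, -1]
  16 > parent 13 at index 0, swap → [16, 13, 5, -12, -1]
Insert 12:
  append 12 at index 5 → [16, 13, 5, -12, -1, 12]
  12 > parent 5 at index 2, swap → [16, 13, 12, -12, -1, 5]
Insert 2:
  append 2 at index 6 → [16, 13, 12, -12, -1, 5, 2] (no swap needed)
Insert 18:
  append 18 at index 7 → [16, 13, 12, -12, -1, 5, 2, 18]
  18 > parent -12 at index 3, swap → [16, 13, 12, 18, -1, 5, 2, -12]
  18 > parent 13 at index 1, swap → [16, 18, 12, 13, -1, 5, 2, -12]
  18 > parent 16 at index 0, swap → [18, 16, 12, 13, -1, 5, 2, -12]
Insert -13:
  append -13 at index 8 → [18, 16, 12, 13, -1, 5, 2, -12, -13] (no swap needed)
Insert -6:
  append -6 at index 9 → [18, 16, 12, 13, -1, 5, 2, -12, -13, -6] (no swap needed)
Insert 10:
  append 10 at index 10 → [18, 16, 12, 13, -1, 5, 2, -12, -13, -6, 10]
  10 > parent -1 at index 4, swap → [18, 16, 12, 13, 10, 5, 2, -12, -13, -6, -1]
Insert -16:
  append -16 at index 11 → [18, 16, 12, 13, 10, 5, 2, -12, -13, -6, -1, -16] (no swap needed)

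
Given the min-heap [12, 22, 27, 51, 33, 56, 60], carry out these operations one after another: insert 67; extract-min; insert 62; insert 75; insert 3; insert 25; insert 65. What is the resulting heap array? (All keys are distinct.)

[3, 22, 27, 51, 25, 56, 60, 62, 75, 67, 33, 65]

insert 67:
  append 67 at index 7 → [12, 22, 27, 51, 33, 56, 60, 67] (no swap needed)
extract-min → returns 12:
  remove root 12; move last element 67 to root → [67, 22, 27, 51, 33, 56, 60]
  67 vs smaller child 22 at index 1, swap → [22, 67, 27, 51, 33, 56, 60]
  67 vs smaller child 33 at index 4, swap → [22, 33, 27, 51, 67, 56, 60]
insert 62:
  append 62 at index 7 → [22, 33, 27, 51, 67, 56, 60, 62] (no swap needed)
insert 75:
  append 75 at index 8 → [22, 33, 27, 51, 67, 56, 60, 62, 75] (no swap needed)
insert 3:
  append 3 at index 9 → [22, 33, 27, 51, 67, 56, 60, 62, 75, 3]
  3 < parent 67 at index 4, swap → [22, 33, 27, 51, 3, 56, 60, 62, 75, 67]
  3 < parent 33 at index 1, swap → [22, 3, 27, 51, 33, 56, 60, 62, 75, 67]
  3 < parent 22 at index 0, swap → [3, 22, 27, 51, 33, 56, 60, 62, 75, 67]
insert 25:
  append 25 at index 10 → [3, 22, 27, 51, 33, 56, 60, 62, 75, 67, 25]
  25 < parent 33 at index 4, swap → [3, 22, 27, 51, 25, 56, 60, 62, 75, 67, 33]
insert 65:
  append 65 at index 11 → [3, 22, 27, 51, 25, 56, 60, 62, 75, 67, 33, 65] (no swap needed)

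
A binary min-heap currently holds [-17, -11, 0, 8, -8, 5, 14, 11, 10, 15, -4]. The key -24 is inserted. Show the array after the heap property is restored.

[-24, -11, -17, 8, -8, 0, 14, 11, 10, 15, -4, 5]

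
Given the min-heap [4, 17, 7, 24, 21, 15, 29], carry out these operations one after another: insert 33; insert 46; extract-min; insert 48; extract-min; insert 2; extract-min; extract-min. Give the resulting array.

insert 33:
  append 33 at index 7 → [4, 17, 7, 24, 21, 15, 29, 33] (no swap needed)
insert 46:
  append 46 at index 8 → [4, 17, 7, 24, 21, 15, 29, 33, 46] (no swap needed)
extract-min → returns 4:
  remove root 4; move last element 46 to root → [46, 17, 7, 24, 21, 15, 29, 33]
  46 vs smaller child 7 at index 2, swap → [7, 17, 46, 24, 21, 15, 29, 33]
  46 vs smaller child 15 at index 5, swap → [7, 17, 15, 24, 21, 46, 29, 33]
insert 48:
  append 48 at index 8 → [7, 17, 15, 24, 21, 46, 29, 33, 48] (no swap needed)
extract-min → returns 7:
  remove root 7; move last element 48 to root → [48, 17, 15, 24, 21, 46, 29, 33]
  48 vs smaller child 15 at index 2, swap → [15, 17, 48, 24, 21, 46, 29, 33]
  48 vs smaller child 29 at index 6, swap → [15, 17, 29, 24, 21, 46, 48, 33]
insert 2:
  append 2 at index 8 → [15, 17, 29, 24, 21, 46, 48, 33, 2]
  2 < parent 24 at index 3, swap → [15, 17, 29, 2, 21, 46, 48, 33, 24]
  2 < parent 17 at index 1, swap → [15, 2, 29, 17, 21, 46, 48, 33, 24]
  2 < parent 15 at index 0, swap → [2, 15, 29, 17, 21, 46, 48, 33, 24]
extract-min → returns 2:
  remove root 2; move last element 24 to root → [24, 15, 29, 17, 21, 46, 48, 33]
  24 vs smaller child 15 at index 1, swap → [15, 24, 29, 17, 21, 46, 48, 33]
  24 vs smaller child 17 at index 3, swap → [15, 17, 29, 24, 21, 46, 48, 33]
extract-min → returns 15:
  remove root 15; move last element 33 to root → [33, 17, 29, 24, 21, 46, 48]
  33 vs smaller child 17 at index 1, swap → [17, 33, 29, 24, 21, 46, 48]
  33 vs smaller child 21 at index 4, swap → [17, 21, 29, 24, 33, 46, 48]

[17, 21, 29, 24, 33, 46, 48]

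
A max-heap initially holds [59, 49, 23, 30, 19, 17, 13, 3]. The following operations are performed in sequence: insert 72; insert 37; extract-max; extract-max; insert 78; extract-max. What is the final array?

[49, 37, 23, 30, 19, 17, 13, 3]

insert 72:
  append 72 at index 8 → [59, 49, 23, 30, 19, 17, 13, 3, 72]
  72 > parent 30 at index 3, swap → [59, 49, 23, 72, 19, 17, 13, 3, 30]
  72 > parent 49 at index 1, swap → [59, 72, 23, 49, 19, 17, 13, 3, 30]
  72 > parent 59 at index 0, swap → [72, 59, 23, 49, 19, 17, 13, 3, 30]
insert 37:
  append 37 at index 9 → [72, 59, 23, 49, 19, 17, 13, 3, 30, 37]
  37 > parent 19 at index 4, swap → [72, 59, 23, 49, 37, 17, 13, 3, 30, 19]
extract-max → returns 72:
  remove root 72; move last element 19 to root → [19, 59, 23, 49, 37, 17, 13, 3, 30]
  19 vs larger child 59 at index 1, swap → [59, 19, 23, 49, 37, 17, 13, 3, 30]
  19 vs larger child 49 at index 3, swap → [59, 49, 23, 19, 37, 17, 13, 3, 30]
  19 vs larger child 30 at index 8, swap → [59, 49, 23, 30, 37, 17, 13, 3, 19]
extract-max → returns 59:
  remove root 59; move last element 19 to root → [19, 49, 23, 30, 37, 17, 13, 3]
  19 vs larger child 49 at index 1, swap → [49, 19, 23, 30, 37, 17, 13, 3]
  19 vs larger child 37 at index 4, swap → [49, 37, 23, 30, 19, 17, 13, 3]
insert 78:
  append 78 at index 8 → [49, 37, 23, 30, 19, 17, 13, 3, 78]
  78 > parent 30 at index 3, swap → [49, 37, 23, 78, 19, 17, 13, 3, 30]
  78 > parent 37 at index 1, swap → [49, 78, 23, 37, 19, 17, 13, 3, 30]
  78 > parent 49 at index 0, swap → [78, 49, 23, 37, 19, 17, 13, 3, 30]
extract-max → returns 78:
  remove root 78; move last element 30 to root → [30, 49, 23, 37, 19, 17, 13, 3]
  30 vs larger child 49 at index 1, swap → [49, 30, 23, 37, 19, 17, 13, 3]
  30 vs larger child 37 at index 3, swap → [49, 37, 23, 30, 19, 17, 13, 3]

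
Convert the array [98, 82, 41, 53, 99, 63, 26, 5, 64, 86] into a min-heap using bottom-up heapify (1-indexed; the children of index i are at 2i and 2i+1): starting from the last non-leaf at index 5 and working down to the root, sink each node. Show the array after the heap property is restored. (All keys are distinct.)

[5, 53, 26, 64, 86, 63, 41, 82, 98, 99]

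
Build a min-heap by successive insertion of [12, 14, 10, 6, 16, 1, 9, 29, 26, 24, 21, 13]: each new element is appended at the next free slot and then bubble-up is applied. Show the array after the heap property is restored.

Insert 12:
  append 12 at index 0 → [12] (no swap needed)
Insert 14:
  append 14 at index 1 → [12, 14] (no swap needed)
Insert 10:
  append 10 at index 2 → [12, 14, 10]
  10 < parent 12 at index 0, swap → [10, 14, 12]
Insert 6:
  append 6 at index 3 → [10, 14, 12, 6]
  6 < parent 14 at index 1, swap → [10, 6, 12, 14]
  6 < parent 10 at index 0, swap → [6, 10, 12, 14]
Insert 16:
  append 16 at index 4 → [6, 10, 12, 14, 16] (no swap needed)
Insert 1:
  append 1 at index 5 → [6, 10, 12, 14, 16, 1]
  1 < parent 12 at index 2, swap → [6, 10, 1, 14, 16, 12]
  1 < parent 6 at index 0, swap → [1, 10, 6, 14, 16, 12]
Insert 9:
  append 9 at index 6 → [1, 10, 6, 14, 16, 12, 9] (no swap needed)
Insert 29:
  append 29 at index 7 → [1, 10, 6, 14, 16, 12, 9, 29] (no swap needed)
Insert 26:
  append 26 at index 8 → [1, 10, 6, 14, 16, 12, 9, 29, 26] (no swap needed)
Insert 24:
  append 24 at index 9 → [1, 10, 6, 14, 16, 12, 9, 29, 26, 24] (no swap needed)
Insert 21:
  append 21 at index 10 → [1, 10, 6, 14, 16, 12, 9, 29, 26, 24, 21] (no swap needed)
Insert 13:
  append 13 at index 11 → [1, 10, 6, 14, 16, 12, 9, 29, 26, 24, 21, 13] (no swap needed)

[1, 10, 6, 14, 16, 12, 9, 29, 26, 24, 21, 13]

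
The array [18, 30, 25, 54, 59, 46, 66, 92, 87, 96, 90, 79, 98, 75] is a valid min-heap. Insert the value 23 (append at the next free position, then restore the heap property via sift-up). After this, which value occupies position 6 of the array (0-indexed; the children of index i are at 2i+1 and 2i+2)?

25

append 23 at index 14 → [18, 30, 25, 54, 59, 46, 66, 92, 87, 96, 90, 79, 98, 75, 23]
23 < parent 66 at index 6, swap → [18, 30, 25, 54, 59, 46, 23, 92, 87, 96, 90, 79, 98, 75, 66]
23 < parent 25 at index 2, swap → [18, 30, 23, 54, 59, 46, 25, 92, 87, 96, 90, 79, 98, 75, 66]
resulting array: [18, 30, 23, 54, 59, 46, 25, 92, 87, 96, 90, 79, 98, 75, 66]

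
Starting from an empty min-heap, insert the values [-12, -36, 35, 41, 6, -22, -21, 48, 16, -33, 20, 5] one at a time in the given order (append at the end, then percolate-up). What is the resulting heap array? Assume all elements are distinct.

Insert -12:
  append -12 at index 0 → [-12] (no swap needed)
Insert -36:
  append -36 at index 1 → [-12, -36]
  -36 < parent -12 at index 0, swap → [-36, -12]
Insert 35:
  append 35 at index 2 → [-36, -12, 35] (no swap needed)
Insert 41:
  append 41 at index 3 → [-36, -12, 35, 41] (no swap needed)
Insert 6:
  append 6 at index 4 → [-36, -12, 35, 41, 6] (no swap needed)
Insert -22:
  append -22 at index 5 → [-36, -12, 35, 41, 6, -22]
  -22 < parent 35 at index 2, swap → [-36, -12, -22, 41, 6, 35]
Insert -21:
  append -21 at index 6 → [-36, -12, -22, 41, 6, 35, -21] (no swap needed)
Insert 48:
  append 48 at index 7 → [-36, -12, -22, 41, 6, 35, -21, 48] (no swap needed)
Insert 16:
  append 16 at index 8 → [-36, -12, -22, 41, 6, 35, -21, 48, 16]
  16 < parent 41 at index 3, swap → [-36, -12, -22, 16, 6, 35, -21, 48, 41]
Insert -33:
  append -33 at index 9 → [-36, -12, -22, 16, 6, 35, -21, 48, 41, -33]
  -33 < parent 6 at index 4, swap → [-36, -12, -22, 16, -33, 35, -21, 48, 41, 6]
  -33 < parent -12 at index 1, swap → [-36, -33, -22, 16, -12, 35, -21, 48, 41, 6]
Insert 20:
  append 20 at index 10 → [-36, -33, -22, 16, -12, 35, -21, 48, 41, 6, 20] (no swap needed)
Insert 5:
  append 5 at index 11 → [-36, -33, -22, 16, -12, 35, -21, 48, 41, 6, 20, 5]
  5 < parent 35 at index 5, swap → [-36, -33, -22, 16, -12, 5, -21, 48, 41, 6, 20, 35]

[-36, -33, -22, 16, -12, 5, -21, 48, 41, 6, 20, 35]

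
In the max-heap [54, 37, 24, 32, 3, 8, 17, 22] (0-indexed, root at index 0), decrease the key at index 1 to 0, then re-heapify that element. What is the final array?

[54, 32, 24, 22, 3, 8, 17, 0]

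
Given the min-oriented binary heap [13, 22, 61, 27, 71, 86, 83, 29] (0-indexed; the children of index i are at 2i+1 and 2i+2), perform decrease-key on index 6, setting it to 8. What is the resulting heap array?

set index 6 from 83 to 8 → [13, 22, 61, 27, 71, 86, 8, 29]
8 < parent 61 at index 2, swap → [13, 22, 8, 27, 71, 86, 61, 29]
8 < parent 13 at index 0, swap → [8, 22, 13, 27, 71, 86, 61, 29]

[8, 22, 13, 27, 71, 86, 61, 29]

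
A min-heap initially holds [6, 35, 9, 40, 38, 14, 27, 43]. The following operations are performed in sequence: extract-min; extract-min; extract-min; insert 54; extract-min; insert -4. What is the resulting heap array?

extract-min → returns 6:
  remove root 6; move last element 43 to root → [43, 35, 9, 40, 38, 14, 27]
  43 vs smaller child 9 at index 2, swap → [9, 35, 43, 40, 38, 14, 27]
  43 vs smaller child 14 at index 5, swap → [9, 35, 14, 40, 38, 43, 27]
extract-min → returns 9:
  remove root 9; move last element 27 to root → [27, 35, 14, 40, 38, 43]
  27 vs smaller child 14 at index 2, swap → [14, 35, 27, 40, 38, 43]
extract-min → returns 14:
  remove root 14; move last element 43 to root → [43, 35, 27, 40, 38]
  43 vs smaller child 27 at index 2, swap → [27, 35, 43, 40, 38]
insert 54:
  append 54 at index 5 → [27, 35, 43, 40, 38, 54] (no swap needed)
extract-min → returns 27:
  remove root 27; move last element 54 to root → [54, 35, 43, 40, 38]
  54 vs smaller child 35 at index 1, swap → [35, 54, 43, 40, 38]
  54 vs smaller child 38 at index 4, swap → [35, 38, 43, 40, 54]
insert -4:
  append -4 at index 5 → [35, 38, 43, 40, 54, -4]
  -4 < parent 43 at index 2, swap → [35, 38, -4, 40, 54, 43]
  -4 < parent 35 at index 0, swap → [-4, 38, 35, 40, 54, 43]

[-4, 38, 35, 40, 54, 43]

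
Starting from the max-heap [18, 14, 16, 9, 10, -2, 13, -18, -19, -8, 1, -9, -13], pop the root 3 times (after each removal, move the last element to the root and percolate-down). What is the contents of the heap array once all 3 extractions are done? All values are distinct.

[13, 10, -2, 9, 1, -9, -13, -18, -19, -8]

extract-max #1 returns 18:
  remove root 18; move last element -13 to root → [-13, 14, 16, 9, 10, -2, 13, -18, -19, -8, 1, -9]
  -13 vs larger child 16 at index 2, swap → [16, 14, -13, 9, 10, -2, 13, -18, -19, -8, 1, -9]
  -13 vs larger child 13 at index 6, swap → [16, 14, 13, 9, 10, -2, -13, -18, -19, -8, 1, -9]
extract-max #2 returns 16:
  remove root 16; move last element -9 to root → [-9, 14, 13, 9, 10, -2, -13, -18, -19, -8, 1]
  -9 vs larger child 14 at index 1, swap → [14, -9, 13, 9, 10, -2, -13, -18, -19, -8, 1]
  -9 vs larger child 10 at index 4, swap → [14, 10, 13, 9, -9, -2, -13, -18, -19, -8, 1]
  -9 vs larger child 1 at index 10, swap → [14, 10, 13, 9, 1, -2, -13, -18, -19, -8, -9]
extract-max #3 returns 14:
  remove root 14; move last element -9 to root → [-9, 10, 13, 9, 1, -2, -13, -18, -19, -8]
  -9 vs larger child 13 at index 2, swap → [13, 10, -9, 9, 1, -2, -13, -18, -19, -8]
  -9 vs larger child -2 at index 5, swap → [13, 10, -2, 9, 1, -9, -13, -18, -19, -8]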